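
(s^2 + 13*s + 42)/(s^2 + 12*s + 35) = (s + 6)/(s + 5)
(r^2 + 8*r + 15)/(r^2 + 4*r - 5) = (r + 3)/(r - 1)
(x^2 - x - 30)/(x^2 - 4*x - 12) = (x + 5)/(x + 2)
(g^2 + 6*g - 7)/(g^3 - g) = (g + 7)/(g*(g + 1))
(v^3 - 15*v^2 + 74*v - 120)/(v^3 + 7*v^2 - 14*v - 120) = (v^2 - 11*v + 30)/(v^2 + 11*v + 30)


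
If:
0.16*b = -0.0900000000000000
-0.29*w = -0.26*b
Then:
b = -0.56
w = -0.50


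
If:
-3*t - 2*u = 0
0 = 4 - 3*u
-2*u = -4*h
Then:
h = 2/3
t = -8/9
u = 4/3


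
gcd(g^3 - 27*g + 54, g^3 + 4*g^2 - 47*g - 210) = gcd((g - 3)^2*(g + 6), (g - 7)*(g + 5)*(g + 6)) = g + 6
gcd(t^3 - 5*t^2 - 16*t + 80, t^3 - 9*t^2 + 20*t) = t^2 - 9*t + 20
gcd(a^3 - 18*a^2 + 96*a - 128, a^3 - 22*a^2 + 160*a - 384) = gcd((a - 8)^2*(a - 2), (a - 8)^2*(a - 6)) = a^2 - 16*a + 64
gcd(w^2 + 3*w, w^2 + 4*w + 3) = w + 3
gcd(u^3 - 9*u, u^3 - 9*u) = u^3 - 9*u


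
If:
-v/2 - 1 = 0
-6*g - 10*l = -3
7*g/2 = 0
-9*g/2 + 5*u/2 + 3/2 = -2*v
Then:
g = 0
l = 3/10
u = 1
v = -2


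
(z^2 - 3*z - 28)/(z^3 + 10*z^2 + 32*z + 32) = (z - 7)/(z^2 + 6*z + 8)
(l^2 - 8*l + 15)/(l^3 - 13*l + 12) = (l - 5)/(l^2 + 3*l - 4)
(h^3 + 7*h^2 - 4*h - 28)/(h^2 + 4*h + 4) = (h^2 + 5*h - 14)/(h + 2)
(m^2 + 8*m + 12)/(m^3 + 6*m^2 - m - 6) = (m + 2)/(m^2 - 1)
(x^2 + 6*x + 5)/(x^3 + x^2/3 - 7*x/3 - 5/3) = 3*(x + 5)/(3*x^2 - 2*x - 5)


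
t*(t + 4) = t^2 + 4*t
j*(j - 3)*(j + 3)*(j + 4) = j^4 + 4*j^3 - 9*j^2 - 36*j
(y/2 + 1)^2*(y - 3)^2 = y^4/4 - y^3/2 - 11*y^2/4 + 3*y + 9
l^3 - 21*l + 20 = (l - 4)*(l - 1)*(l + 5)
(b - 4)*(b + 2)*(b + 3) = b^3 + b^2 - 14*b - 24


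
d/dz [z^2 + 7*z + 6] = 2*z + 7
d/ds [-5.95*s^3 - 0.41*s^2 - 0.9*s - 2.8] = -17.85*s^2 - 0.82*s - 0.9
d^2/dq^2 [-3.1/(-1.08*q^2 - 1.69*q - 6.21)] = (-7.23168*q^2 - 11.31624*q + 3.1*(2.16*q + 1.69)*(4.32*q + 3.38) - 41.58216)/(1.08*q^2 + 1.69*q + 6.21)^3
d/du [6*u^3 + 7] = 18*u^2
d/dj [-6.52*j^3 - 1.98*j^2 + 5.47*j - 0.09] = -19.56*j^2 - 3.96*j + 5.47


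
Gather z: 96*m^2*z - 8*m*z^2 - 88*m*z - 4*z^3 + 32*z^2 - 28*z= -4*z^3 + z^2*(32 - 8*m) + z*(96*m^2 - 88*m - 28)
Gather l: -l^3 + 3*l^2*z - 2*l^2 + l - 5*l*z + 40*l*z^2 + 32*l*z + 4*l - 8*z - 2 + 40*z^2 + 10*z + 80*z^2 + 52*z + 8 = -l^3 + l^2*(3*z - 2) + l*(40*z^2 + 27*z + 5) + 120*z^2 + 54*z + 6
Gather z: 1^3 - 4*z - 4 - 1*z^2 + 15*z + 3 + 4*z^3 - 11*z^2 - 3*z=4*z^3 - 12*z^2 + 8*z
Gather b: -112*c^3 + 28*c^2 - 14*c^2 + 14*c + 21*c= -112*c^3 + 14*c^2 + 35*c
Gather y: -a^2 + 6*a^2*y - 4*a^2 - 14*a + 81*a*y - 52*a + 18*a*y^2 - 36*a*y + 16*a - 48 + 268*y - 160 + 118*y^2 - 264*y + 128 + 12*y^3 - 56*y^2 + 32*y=-5*a^2 - 50*a + 12*y^3 + y^2*(18*a + 62) + y*(6*a^2 + 45*a + 36) - 80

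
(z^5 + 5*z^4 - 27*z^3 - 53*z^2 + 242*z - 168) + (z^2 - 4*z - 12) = z^5 + 5*z^4 - 27*z^3 - 52*z^2 + 238*z - 180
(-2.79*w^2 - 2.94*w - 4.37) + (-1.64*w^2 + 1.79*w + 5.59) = -4.43*w^2 - 1.15*w + 1.22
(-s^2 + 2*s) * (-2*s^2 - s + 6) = 2*s^4 - 3*s^3 - 8*s^2 + 12*s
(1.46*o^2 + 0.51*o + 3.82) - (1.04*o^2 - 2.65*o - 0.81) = 0.42*o^2 + 3.16*o + 4.63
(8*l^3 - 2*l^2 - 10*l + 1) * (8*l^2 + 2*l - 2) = 64*l^5 - 100*l^3 - 8*l^2 + 22*l - 2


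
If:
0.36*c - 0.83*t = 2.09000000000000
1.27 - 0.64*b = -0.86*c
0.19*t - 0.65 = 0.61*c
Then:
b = -0.89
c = -2.14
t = -3.45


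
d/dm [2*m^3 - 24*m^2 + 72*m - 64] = 6*m^2 - 48*m + 72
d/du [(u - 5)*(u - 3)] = 2*u - 8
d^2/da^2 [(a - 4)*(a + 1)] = 2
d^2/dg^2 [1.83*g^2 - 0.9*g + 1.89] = 3.66000000000000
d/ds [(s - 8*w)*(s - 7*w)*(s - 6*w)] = 3*s^2 - 42*s*w + 146*w^2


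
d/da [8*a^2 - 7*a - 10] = 16*a - 7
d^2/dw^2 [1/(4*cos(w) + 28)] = (sin(w)^2 + 7*cos(w) + 1)/(4*(cos(w) + 7)^3)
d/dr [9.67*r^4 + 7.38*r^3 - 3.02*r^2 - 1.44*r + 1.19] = 38.68*r^3 + 22.14*r^2 - 6.04*r - 1.44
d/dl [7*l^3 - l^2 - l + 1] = 21*l^2 - 2*l - 1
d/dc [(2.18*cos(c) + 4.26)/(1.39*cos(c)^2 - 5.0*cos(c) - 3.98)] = (3.0302*cos(c)^2 + 11.8428*cos(c) - 12.6236)*sin(c)/(1.9321*cos(c)^4 - 13.9*cos(c)^3 + 13.9356*cos(c)^2 + 39.8*cos(c) + 15.8404)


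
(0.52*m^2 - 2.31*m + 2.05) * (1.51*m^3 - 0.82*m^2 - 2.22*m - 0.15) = 0.7852*m^5 - 3.9145*m^4 + 3.8353*m^3 + 3.3692*m^2 - 4.2045*m - 0.3075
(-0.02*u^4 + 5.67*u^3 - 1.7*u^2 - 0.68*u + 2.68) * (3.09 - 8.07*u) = 0.1614*u^5 - 45.8187*u^4 + 31.2393*u^3 + 0.234600000000001*u^2 - 23.7288*u + 8.2812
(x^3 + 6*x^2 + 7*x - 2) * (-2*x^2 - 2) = -2*x^5 - 12*x^4 - 16*x^3 - 8*x^2 - 14*x + 4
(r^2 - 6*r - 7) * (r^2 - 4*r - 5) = r^4 - 10*r^3 + 12*r^2 + 58*r + 35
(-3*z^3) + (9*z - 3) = -3*z^3 + 9*z - 3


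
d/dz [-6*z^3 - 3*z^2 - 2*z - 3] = -18*z^2 - 6*z - 2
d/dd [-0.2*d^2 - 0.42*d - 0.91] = -0.4*d - 0.42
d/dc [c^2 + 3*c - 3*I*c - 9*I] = 2*c + 3 - 3*I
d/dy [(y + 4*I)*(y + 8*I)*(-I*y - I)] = -3*I*y^2 + 2*y*(12 - I) + 12 + 32*I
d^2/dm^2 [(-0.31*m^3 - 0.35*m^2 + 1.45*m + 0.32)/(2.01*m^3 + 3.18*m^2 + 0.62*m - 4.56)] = (1.134846*m^6 + 37.466802*m^5 + 39.643632*m^4 + 5.67785200000003*m^3 + 156.096864*m^2 + 108.864288*m + 3.169888)/(8.120601*m^9 + 38.542554*m^8 + 68.492358*m^7 + 0.666360000000026*m^6 - 153.752652*m^5 - 168.766488*m^4 + 71.68076*m^3 + 193.112352*m^2 + 38.676096*m - 94.818816)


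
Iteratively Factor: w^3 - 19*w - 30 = (w + 3)*(w^2 - 3*w - 10) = (w - 5)*(w + 3)*(w + 2)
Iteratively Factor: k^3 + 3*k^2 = (k)*(k^2 + 3*k) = k^2*(k + 3)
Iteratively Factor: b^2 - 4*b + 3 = (b - 1)*(b - 3)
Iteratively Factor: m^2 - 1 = (m + 1)*(m - 1)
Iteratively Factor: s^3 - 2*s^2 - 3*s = (s)*(s^2 - 2*s - 3) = s*(s - 3)*(s + 1)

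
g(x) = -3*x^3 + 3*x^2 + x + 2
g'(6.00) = -287.00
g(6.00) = -532.00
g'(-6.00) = -359.00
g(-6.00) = 752.00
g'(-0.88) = -11.25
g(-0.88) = 5.49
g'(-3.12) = -105.33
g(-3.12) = 119.20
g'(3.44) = -84.86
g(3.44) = -81.18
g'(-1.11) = -16.75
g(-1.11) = 8.69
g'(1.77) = -16.58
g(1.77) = -3.47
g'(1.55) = -11.32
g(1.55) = -0.41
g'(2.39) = -36.07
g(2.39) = -19.43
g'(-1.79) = -38.58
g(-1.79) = 27.03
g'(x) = -9*x^2 + 6*x + 1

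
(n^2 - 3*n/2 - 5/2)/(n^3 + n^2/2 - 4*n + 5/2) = (2*n^2 - 3*n - 5)/(2*n^3 + n^2 - 8*n + 5)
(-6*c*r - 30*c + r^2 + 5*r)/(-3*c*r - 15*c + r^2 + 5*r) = (-6*c + r)/(-3*c + r)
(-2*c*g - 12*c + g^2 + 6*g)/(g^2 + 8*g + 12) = (-2*c + g)/(g + 2)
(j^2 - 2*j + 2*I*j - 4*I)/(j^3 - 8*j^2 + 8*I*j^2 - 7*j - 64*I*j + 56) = (j^2 + 2*j*(-1 + I) - 4*I)/(j^3 + 8*j^2*(-1 + I) - j*(7 + 64*I) + 56)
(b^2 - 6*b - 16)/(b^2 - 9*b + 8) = (b + 2)/(b - 1)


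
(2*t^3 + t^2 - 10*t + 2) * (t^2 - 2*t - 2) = 2*t^5 - 3*t^4 - 16*t^3 + 20*t^2 + 16*t - 4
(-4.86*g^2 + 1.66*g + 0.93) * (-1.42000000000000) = 6.9012*g^2 - 2.3572*g - 1.3206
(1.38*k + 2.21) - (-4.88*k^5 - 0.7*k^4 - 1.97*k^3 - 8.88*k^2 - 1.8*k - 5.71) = 4.88*k^5 + 0.7*k^4 + 1.97*k^3 + 8.88*k^2 + 3.18*k + 7.92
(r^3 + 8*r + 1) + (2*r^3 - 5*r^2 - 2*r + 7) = 3*r^3 - 5*r^2 + 6*r + 8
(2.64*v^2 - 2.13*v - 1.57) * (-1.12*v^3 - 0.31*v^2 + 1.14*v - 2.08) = -2.9568*v^5 + 1.5672*v^4 + 5.4283*v^3 - 7.4327*v^2 + 2.6406*v + 3.2656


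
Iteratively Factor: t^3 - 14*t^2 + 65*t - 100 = (t - 4)*(t^2 - 10*t + 25) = (t - 5)*(t - 4)*(t - 5)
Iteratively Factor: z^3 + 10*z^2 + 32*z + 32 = (z + 2)*(z^2 + 8*z + 16) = (z + 2)*(z + 4)*(z + 4)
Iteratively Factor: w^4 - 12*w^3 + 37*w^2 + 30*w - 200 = (w + 2)*(w^3 - 14*w^2 + 65*w - 100) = (w - 4)*(w + 2)*(w^2 - 10*w + 25) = (w - 5)*(w - 4)*(w + 2)*(w - 5)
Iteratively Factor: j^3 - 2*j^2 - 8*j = (j + 2)*(j^2 - 4*j) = (j - 4)*(j + 2)*(j)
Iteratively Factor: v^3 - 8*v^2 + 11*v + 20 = (v + 1)*(v^2 - 9*v + 20) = (v - 5)*(v + 1)*(v - 4)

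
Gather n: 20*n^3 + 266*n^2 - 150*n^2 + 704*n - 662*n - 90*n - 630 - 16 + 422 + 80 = 20*n^3 + 116*n^2 - 48*n - 144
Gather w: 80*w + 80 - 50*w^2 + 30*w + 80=-50*w^2 + 110*w + 160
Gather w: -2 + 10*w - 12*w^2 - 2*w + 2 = -12*w^2 + 8*w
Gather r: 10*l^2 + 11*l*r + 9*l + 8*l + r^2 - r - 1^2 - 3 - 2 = 10*l^2 + 17*l + r^2 + r*(11*l - 1) - 6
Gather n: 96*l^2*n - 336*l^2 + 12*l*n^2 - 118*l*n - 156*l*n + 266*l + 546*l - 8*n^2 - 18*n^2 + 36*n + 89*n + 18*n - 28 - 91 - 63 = -336*l^2 + 812*l + n^2*(12*l - 26) + n*(96*l^2 - 274*l + 143) - 182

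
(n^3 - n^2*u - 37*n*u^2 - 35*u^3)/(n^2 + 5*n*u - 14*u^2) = (n^3 - n^2*u - 37*n*u^2 - 35*u^3)/(n^2 + 5*n*u - 14*u^2)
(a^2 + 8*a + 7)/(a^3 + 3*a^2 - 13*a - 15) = (a + 7)/(a^2 + 2*a - 15)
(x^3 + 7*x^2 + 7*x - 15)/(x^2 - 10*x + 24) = (x^3 + 7*x^2 + 7*x - 15)/(x^2 - 10*x + 24)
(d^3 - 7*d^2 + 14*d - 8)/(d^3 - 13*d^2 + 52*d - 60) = (d^2 - 5*d + 4)/(d^2 - 11*d + 30)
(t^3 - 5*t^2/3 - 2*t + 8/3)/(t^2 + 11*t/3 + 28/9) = 3*(t^2 - 3*t + 2)/(3*t + 7)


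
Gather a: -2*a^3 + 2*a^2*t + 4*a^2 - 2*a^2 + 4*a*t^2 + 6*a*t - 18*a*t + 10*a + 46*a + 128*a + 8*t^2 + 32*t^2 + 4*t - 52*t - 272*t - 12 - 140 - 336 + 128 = -2*a^3 + a^2*(2*t + 2) + a*(4*t^2 - 12*t + 184) + 40*t^2 - 320*t - 360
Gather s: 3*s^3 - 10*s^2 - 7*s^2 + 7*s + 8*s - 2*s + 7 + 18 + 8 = 3*s^3 - 17*s^2 + 13*s + 33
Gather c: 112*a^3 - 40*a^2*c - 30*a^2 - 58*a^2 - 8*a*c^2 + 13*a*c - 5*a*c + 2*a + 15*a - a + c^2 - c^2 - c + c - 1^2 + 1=112*a^3 - 88*a^2 - 8*a*c^2 + 16*a + c*(-40*a^2 + 8*a)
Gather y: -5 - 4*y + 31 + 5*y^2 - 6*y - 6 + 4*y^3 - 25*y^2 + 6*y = 4*y^3 - 20*y^2 - 4*y + 20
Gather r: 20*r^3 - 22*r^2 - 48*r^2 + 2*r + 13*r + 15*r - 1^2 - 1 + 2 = 20*r^3 - 70*r^2 + 30*r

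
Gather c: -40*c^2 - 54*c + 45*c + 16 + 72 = -40*c^2 - 9*c + 88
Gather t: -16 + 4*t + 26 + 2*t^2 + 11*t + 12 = 2*t^2 + 15*t + 22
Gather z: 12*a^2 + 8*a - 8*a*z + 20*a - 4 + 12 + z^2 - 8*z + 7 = 12*a^2 + 28*a + z^2 + z*(-8*a - 8) + 15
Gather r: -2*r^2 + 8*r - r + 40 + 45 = -2*r^2 + 7*r + 85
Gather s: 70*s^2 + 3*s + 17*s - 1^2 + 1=70*s^2 + 20*s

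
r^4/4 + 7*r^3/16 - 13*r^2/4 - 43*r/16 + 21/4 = (r/4 + 1)*(r - 3)*(r - 1)*(r + 7/4)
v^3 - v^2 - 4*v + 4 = (v - 2)*(v - 1)*(v + 2)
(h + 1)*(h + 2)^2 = h^3 + 5*h^2 + 8*h + 4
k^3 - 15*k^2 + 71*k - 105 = (k - 7)*(k - 5)*(k - 3)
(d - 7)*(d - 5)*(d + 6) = d^3 - 6*d^2 - 37*d + 210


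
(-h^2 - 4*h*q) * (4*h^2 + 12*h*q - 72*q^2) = -4*h^4 - 28*h^3*q + 24*h^2*q^2 + 288*h*q^3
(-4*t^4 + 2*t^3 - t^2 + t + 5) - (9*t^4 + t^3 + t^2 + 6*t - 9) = -13*t^4 + t^3 - 2*t^2 - 5*t + 14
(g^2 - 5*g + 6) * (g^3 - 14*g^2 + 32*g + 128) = g^5 - 19*g^4 + 108*g^3 - 116*g^2 - 448*g + 768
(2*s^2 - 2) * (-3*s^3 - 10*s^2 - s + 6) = -6*s^5 - 20*s^4 + 4*s^3 + 32*s^2 + 2*s - 12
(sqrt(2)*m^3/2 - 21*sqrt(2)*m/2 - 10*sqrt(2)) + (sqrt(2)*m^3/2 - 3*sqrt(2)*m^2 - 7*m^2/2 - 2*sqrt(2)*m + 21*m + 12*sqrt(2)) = sqrt(2)*m^3 - 3*sqrt(2)*m^2 - 7*m^2/2 - 25*sqrt(2)*m/2 + 21*m + 2*sqrt(2)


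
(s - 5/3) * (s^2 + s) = s^3 - 2*s^2/3 - 5*s/3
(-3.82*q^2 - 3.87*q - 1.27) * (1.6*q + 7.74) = -6.112*q^3 - 35.7588*q^2 - 31.9858*q - 9.8298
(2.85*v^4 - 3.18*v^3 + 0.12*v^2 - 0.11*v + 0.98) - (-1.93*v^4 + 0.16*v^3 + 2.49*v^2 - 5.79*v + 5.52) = 4.78*v^4 - 3.34*v^3 - 2.37*v^2 + 5.68*v - 4.54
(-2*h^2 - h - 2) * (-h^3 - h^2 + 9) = 2*h^5 + 3*h^4 + 3*h^3 - 16*h^2 - 9*h - 18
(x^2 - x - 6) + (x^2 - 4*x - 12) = 2*x^2 - 5*x - 18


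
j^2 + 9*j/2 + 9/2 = (j + 3/2)*(j + 3)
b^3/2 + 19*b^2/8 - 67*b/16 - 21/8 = (b/2 + 1/4)*(b - 7/4)*(b + 6)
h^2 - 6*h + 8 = (h - 4)*(h - 2)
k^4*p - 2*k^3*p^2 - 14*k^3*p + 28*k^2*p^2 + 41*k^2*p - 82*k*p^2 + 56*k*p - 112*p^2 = (k - 8)*(k - 7)*(k - 2*p)*(k*p + p)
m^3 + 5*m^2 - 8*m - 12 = (m - 2)*(m + 1)*(m + 6)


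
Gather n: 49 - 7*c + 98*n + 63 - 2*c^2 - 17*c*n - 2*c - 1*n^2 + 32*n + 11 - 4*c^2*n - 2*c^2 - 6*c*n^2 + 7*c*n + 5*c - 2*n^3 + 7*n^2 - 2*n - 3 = -4*c^2 - 4*c - 2*n^3 + n^2*(6 - 6*c) + n*(-4*c^2 - 10*c + 128) + 120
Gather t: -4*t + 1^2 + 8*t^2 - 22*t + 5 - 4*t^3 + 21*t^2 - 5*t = -4*t^3 + 29*t^2 - 31*t + 6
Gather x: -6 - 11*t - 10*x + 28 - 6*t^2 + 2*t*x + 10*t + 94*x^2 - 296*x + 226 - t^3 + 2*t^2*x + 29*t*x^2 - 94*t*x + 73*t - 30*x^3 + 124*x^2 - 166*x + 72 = -t^3 - 6*t^2 + 72*t - 30*x^3 + x^2*(29*t + 218) + x*(2*t^2 - 92*t - 472) + 320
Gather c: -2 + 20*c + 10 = 20*c + 8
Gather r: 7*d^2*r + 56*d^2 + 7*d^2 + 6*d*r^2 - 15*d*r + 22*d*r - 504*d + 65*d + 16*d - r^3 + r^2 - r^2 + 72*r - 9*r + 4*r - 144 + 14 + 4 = 63*d^2 + 6*d*r^2 - 423*d - r^3 + r*(7*d^2 + 7*d + 67) - 126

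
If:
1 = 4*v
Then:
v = 1/4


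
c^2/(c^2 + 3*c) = c/(c + 3)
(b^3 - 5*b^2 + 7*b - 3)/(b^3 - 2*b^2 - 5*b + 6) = (b - 1)/(b + 2)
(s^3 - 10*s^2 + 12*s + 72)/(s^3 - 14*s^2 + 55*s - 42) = (s^2 - 4*s - 12)/(s^2 - 8*s + 7)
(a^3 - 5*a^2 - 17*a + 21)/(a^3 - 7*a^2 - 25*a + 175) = (a^2 + 2*a - 3)/(a^2 - 25)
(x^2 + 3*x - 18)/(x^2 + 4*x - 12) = (x - 3)/(x - 2)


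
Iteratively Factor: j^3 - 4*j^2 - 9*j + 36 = (j - 4)*(j^2 - 9) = (j - 4)*(j - 3)*(j + 3)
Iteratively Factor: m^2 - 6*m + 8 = (m - 2)*(m - 4)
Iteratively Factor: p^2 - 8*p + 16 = (p - 4)*(p - 4)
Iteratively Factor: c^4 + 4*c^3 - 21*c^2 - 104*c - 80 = (c + 4)*(c^3 - 21*c - 20) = (c + 1)*(c + 4)*(c^2 - c - 20) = (c - 5)*(c + 1)*(c + 4)*(c + 4)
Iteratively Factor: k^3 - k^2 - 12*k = (k)*(k^2 - k - 12) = k*(k - 4)*(k + 3)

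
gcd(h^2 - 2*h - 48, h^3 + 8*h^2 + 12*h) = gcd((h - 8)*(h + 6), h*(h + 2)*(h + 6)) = h + 6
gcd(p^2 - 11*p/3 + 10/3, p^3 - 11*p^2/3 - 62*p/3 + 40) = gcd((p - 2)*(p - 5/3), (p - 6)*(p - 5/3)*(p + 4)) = p - 5/3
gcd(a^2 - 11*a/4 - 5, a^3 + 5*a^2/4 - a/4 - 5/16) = a + 5/4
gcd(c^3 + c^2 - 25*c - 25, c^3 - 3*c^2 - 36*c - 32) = c + 1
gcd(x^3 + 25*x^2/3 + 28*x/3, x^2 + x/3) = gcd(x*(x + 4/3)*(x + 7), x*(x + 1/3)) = x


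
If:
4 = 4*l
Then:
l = 1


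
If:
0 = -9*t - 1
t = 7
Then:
No Solution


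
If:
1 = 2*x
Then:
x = 1/2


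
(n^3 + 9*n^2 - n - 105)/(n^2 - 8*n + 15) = (n^2 + 12*n + 35)/(n - 5)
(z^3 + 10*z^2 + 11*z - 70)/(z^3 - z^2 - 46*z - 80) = (z^2 + 5*z - 14)/(z^2 - 6*z - 16)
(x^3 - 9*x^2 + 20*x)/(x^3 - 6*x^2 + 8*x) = (x - 5)/(x - 2)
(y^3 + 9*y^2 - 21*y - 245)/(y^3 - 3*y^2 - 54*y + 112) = (y^2 + 2*y - 35)/(y^2 - 10*y + 16)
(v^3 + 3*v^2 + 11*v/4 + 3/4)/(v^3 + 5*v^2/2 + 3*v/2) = (v + 1/2)/v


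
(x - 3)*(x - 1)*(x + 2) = x^3 - 2*x^2 - 5*x + 6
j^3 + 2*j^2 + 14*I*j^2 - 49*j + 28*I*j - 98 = (j + 2)*(j + 7*I)^2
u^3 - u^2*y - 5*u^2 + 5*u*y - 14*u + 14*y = (u - 7)*(u + 2)*(u - y)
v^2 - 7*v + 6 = (v - 6)*(v - 1)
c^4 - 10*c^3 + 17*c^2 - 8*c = c*(c - 8)*(c - 1)^2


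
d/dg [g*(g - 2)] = 2*g - 2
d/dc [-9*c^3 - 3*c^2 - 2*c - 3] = -27*c^2 - 6*c - 2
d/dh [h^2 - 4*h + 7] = 2*h - 4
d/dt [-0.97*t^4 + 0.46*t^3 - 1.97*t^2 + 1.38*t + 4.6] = -3.88*t^3 + 1.38*t^2 - 3.94*t + 1.38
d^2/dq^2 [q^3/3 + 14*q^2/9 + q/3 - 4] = 2*q + 28/9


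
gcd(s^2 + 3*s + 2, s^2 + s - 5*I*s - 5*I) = s + 1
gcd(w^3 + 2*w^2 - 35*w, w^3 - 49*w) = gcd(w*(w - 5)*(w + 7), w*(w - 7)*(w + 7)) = w^2 + 7*w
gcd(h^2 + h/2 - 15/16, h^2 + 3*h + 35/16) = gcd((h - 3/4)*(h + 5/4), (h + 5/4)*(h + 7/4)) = h + 5/4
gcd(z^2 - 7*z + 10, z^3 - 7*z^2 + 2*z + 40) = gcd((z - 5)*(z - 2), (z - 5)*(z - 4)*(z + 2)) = z - 5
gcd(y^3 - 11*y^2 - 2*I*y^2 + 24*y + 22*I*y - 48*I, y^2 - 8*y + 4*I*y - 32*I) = y - 8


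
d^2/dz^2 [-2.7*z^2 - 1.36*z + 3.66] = -5.40000000000000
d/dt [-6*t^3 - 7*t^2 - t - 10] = -18*t^2 - 14*t - 1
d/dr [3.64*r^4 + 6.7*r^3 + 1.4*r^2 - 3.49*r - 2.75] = 14.56*r^3 + 20.1*r^2 + 2.8*r - 3.49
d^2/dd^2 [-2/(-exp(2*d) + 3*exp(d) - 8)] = 2*((3 - 4*exp(d))*(exp(2*d) - 3*exp(d) + 8) + 2*(2*exp(d) - 3)^2*exp(d))*exp(d)/(exp(2*d) - 3*exp(d) + 8)^3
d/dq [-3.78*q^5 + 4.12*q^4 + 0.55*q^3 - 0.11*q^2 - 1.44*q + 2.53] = -18.9*q^4 + 16.48*q^3 + 1.65*q^2 - 0.22*q - 1.44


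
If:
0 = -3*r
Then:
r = 0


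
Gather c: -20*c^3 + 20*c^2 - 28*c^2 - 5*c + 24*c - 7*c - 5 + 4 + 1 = -20*c^3 - 8*c^2 + 12*c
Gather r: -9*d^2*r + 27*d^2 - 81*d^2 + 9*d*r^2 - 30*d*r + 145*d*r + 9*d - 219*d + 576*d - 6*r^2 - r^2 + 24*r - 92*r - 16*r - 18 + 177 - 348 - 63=-54*d^2 + 366*d + r^2*(9*d - 7) + r*(-9*d^2 + 115*d - 84) - 252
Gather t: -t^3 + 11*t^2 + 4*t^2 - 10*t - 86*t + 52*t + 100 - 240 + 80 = -t^3 + 15*t^2 - 44*t - 60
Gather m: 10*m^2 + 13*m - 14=10*m^2 + 13*m - 14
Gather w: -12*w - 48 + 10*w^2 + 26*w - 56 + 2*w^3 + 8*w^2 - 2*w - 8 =2*w^3 + 18*w^2 + 12*w - 112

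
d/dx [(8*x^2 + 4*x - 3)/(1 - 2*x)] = 2*(-8*x^2 + 8*x - 1)/(4*x^2 - 4*x + 1)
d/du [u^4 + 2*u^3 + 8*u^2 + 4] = 2*u*(2*u^2 + 3*u + 8)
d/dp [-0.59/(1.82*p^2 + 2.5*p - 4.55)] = (2.1476*p + 1.475)/(1.82*p^2 + 2.5*p - 4.55)^2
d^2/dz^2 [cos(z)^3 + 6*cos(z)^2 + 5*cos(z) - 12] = -23*cos(z)/4 - 12*cos(2*z) - 9*cos(3*z)/4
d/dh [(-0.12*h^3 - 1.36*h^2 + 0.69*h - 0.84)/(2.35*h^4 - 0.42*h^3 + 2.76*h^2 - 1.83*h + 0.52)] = (0.282*h^6 + 6.392*h^5 - 5.7669*h^4 + 8.9148*h^3 - 0.661199999999999*h^2 + 3.2224*h - 1.1784)/(5.5225*h^8 - 1.974*h^7 + 13.1484*h^6 - 10.9194*h^5 + 11.5988*h^4 - 10.5384*h^3 + 6.2193*h^2 - 1.9032*h + 0.2704)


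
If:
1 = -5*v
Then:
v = -1/5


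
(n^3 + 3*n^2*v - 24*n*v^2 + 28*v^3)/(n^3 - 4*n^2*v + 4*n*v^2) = (n + 7*v)/n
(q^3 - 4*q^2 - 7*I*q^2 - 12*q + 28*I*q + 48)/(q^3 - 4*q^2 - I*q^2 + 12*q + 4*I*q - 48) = (q - 3*I)/(q + 3*I)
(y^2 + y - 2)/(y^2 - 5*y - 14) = (y - 1)/(y - 7)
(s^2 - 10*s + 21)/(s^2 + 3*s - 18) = (s - 7)/(s + 6)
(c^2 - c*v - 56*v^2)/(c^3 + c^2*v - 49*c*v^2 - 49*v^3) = (-c + 8*v)/(-c^2 + 6*c*v + 7*v^2)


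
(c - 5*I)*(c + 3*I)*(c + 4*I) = c^3 + 2*I*c^2 + 23*c + 60*I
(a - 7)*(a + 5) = a^2 - 2*a - 35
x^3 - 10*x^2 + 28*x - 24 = (x - 6)*(x - 2)^2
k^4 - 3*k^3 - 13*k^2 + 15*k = k*(k - 5)*(k - 1)*(k + 3)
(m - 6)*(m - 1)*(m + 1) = m^3 - 6*m^2 - m + 6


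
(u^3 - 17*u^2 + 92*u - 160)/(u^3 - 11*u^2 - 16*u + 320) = (u^2 - 9*u + 20)/(u^2 - 3*u - 40)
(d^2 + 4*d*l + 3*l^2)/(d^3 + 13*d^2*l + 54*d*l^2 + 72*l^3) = (d + l)/(d^2 + 10*d*l + 24*l^2)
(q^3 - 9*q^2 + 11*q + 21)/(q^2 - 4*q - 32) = (-q^3 + 9*q^2 - 11*q - 21)/(-q^2 + 4*q + 32)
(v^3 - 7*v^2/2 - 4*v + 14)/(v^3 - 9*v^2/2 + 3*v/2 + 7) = (v + 2)/(v + 1)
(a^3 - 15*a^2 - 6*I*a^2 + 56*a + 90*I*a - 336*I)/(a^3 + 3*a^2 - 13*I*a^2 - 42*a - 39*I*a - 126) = (a^2 - 15*a + 56)/(a^2 + a*(3 - 7*I) - 21*I)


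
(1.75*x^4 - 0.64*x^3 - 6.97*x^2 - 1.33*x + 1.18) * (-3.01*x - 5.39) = -5.2675*x^5 - 7.5061*x^4 + 24.4293*x^3 + 41.5716*x^2 + 3.6169*x - 6.3602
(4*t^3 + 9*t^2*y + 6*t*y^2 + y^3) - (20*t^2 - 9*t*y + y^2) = 4*t^3 + 9*t^2*y - 20*t^2 + 6*t*y^2 + 9*t*y + y^3 - y^2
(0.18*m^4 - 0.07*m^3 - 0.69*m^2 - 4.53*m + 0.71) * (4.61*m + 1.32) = 0.8298*m^5 - 0.0851*m^4 - 3.2733*m^3 - 21.7941*m^2 - 2.7065*m + 0.9372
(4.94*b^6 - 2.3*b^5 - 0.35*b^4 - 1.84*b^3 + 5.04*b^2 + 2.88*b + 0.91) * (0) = 0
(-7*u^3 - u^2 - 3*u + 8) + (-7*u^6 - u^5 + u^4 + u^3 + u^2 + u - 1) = -7*u^6 - u^5 + u^4 - 6*u^3 - 2*u + 7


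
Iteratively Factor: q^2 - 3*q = (q)*(q - 3)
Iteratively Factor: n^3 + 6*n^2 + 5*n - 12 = (n + 4)*(n^2 + 2*n - 3) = (n + 3)*(n + 4)*(n - 1)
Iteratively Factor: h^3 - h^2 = (h)*(h^2 - h) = h^2*(h - 1)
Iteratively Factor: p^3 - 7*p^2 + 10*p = (p)*(p^2 - 7*p + 10) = p*(p - 5)*(p - 2)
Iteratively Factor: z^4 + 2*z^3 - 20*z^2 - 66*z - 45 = (z + 3)*(z^3 - z^2 - 17*z - 15) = (z + 3)^2*(z^2 - 4*z - 5) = (z - 5)*(z + 3)^2*(z + 1)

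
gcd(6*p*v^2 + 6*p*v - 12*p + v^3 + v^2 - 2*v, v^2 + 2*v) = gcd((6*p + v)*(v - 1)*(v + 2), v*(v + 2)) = v + 2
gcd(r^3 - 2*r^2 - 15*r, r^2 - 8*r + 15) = r - 5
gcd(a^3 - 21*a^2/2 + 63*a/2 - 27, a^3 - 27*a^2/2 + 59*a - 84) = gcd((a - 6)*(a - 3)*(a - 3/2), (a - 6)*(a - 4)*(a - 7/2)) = a - 6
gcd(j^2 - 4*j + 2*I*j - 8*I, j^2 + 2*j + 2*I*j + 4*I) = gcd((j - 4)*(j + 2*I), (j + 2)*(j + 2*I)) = j + 2*I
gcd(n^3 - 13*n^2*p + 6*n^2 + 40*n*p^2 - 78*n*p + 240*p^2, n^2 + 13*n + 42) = n + 6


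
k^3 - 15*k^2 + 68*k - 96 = (k - 8)*(k - 4)*(k - 3)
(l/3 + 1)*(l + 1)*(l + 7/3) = l^3/3 + 19*l^2/9 + 37*l/9 + 7/3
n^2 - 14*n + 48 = (n - 8)*(n - 6)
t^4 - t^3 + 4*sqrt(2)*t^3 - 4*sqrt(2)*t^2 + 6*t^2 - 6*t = t*(t - 1)*(t + sqrt(2))*(t + 3*sqrt(2))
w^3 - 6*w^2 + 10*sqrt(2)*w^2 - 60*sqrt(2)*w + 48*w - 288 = (w - 6)*(w + 4*sqrt(2))*(w + 6*sqrt(2))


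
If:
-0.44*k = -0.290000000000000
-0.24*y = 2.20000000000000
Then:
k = 0.66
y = -9.17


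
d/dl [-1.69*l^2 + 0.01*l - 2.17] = 0.01 - 3.38*l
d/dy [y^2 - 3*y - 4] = 2*y - 3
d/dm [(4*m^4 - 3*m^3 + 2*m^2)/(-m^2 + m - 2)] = m*(-8*m^4 + 15*m^3 - 38*m^2 + 20*m - 8)/(m^4 - 2*m^3 + 5*m^2 - 4*m + 4)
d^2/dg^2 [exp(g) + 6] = exp(g)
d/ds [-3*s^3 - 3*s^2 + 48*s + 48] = -9*s^2 - 6*s + 48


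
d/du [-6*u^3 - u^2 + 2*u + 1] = -18*u^2 - 2*u + 2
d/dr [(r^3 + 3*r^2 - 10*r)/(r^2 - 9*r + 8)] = (r^4 - 18*r^3 + 7*r^2 + 48*r - 80)/(r^4 - 18*r^3 + 97*r^2 - 144*r + 64)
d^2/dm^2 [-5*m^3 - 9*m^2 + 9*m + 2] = -30*m - 18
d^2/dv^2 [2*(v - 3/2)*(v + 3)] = 4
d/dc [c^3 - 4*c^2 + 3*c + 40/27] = 3*c^2 - 8*c + 3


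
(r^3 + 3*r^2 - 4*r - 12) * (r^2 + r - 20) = r^5 + 4*r^4 - 21*r^3 - 76*r^2 + 68*r + 240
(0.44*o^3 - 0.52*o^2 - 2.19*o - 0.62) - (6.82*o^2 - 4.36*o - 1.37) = 0.44*o^3 - 7.34*o^2 + 2.17*o + 0.75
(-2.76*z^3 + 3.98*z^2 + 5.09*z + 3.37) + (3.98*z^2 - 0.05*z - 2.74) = -2.76*z^3 + 7.96*z^2 + 5.04*z + 0.63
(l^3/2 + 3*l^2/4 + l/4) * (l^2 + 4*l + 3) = l^5/2 + 11*l^4/4 + 19*l^3/4 + 13*l^2/4 + 3*l/4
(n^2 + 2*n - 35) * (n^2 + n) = n^4 + 3*n^3 - 33*n^2 - 35*n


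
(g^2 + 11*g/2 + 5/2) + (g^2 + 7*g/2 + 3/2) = 2*g^2 + 9*g + 4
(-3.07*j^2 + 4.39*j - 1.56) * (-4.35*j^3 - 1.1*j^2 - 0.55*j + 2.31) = 13.3545*j^5 - 15.7195*j^4 + 3.6455*j^3 - 7.7902*j^2 + 10.9989*j - 3.6036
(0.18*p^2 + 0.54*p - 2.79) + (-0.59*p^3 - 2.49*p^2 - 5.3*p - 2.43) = -0.59*p^3 - 2.31*p^2 - 4.76*p - 5.22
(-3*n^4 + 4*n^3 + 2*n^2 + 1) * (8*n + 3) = -24*n^5 + 23*n^4 + 28*n^3 + 6*n^2 + 8*n + 3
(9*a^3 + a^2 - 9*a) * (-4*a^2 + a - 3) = -36*a^5 + 5*a^4 + 10*a^3 - 12*a^2 + 27*a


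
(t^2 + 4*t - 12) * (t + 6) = t^3 + 10*t^2 + 12*t - 72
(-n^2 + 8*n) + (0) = -n^2 + 8*n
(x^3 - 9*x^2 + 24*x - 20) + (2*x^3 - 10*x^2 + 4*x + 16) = 3*x^3 - 19*x^2 + 28*x - 4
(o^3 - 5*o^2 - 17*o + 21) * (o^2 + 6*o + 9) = o^5 + o^4 - 38*o^3 - 126*o^2 - 27*o + 189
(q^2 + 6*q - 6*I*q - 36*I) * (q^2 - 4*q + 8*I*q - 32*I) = q^4 + 2*q^3 + 2*I*q^3 + 24*q^2 + 4*I*q^2 + 96*q - 48*I*q - 1152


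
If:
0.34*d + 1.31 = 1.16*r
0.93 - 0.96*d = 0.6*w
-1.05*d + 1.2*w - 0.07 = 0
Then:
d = 0.60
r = 1.31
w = 0.59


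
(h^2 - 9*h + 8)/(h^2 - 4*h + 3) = (h - 8)/(h - 3)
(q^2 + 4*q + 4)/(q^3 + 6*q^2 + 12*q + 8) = 1/(q + 2)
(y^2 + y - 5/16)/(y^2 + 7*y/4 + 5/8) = (4*y - 1)/(2*(2*y + 1))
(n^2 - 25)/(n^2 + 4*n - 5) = (n - 5)/(n - 1)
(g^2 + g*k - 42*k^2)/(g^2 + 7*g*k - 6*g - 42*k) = (g - 6*k)/(g - 6)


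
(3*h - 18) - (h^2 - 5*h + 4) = -h^2 + 8*h - 22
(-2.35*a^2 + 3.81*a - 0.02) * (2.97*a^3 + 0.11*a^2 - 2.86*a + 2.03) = -6.9795*a^5 + 11.0572*a^4 + 7.0807*a^3 - 15.6693*a^2 + 7.7915*a - 0.0406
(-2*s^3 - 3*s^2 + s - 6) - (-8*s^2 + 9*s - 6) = -2*s^3 + 5*s^2 - 8*s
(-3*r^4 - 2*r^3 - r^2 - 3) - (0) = -3*r^4 - 2*r^3 - r^2 - 3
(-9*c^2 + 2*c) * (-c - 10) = 9*c^3 + 88*c^2 - 20*c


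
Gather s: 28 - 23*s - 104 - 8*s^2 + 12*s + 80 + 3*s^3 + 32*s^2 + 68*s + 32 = 3*s^3 + 24*s^2 + 57*s + 36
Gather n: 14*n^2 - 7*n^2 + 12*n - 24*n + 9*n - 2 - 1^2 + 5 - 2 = 7*n^2 - 3*n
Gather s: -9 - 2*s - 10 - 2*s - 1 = -4*s - 20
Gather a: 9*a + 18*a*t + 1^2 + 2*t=a*(18*t + 9) + 2*t + 1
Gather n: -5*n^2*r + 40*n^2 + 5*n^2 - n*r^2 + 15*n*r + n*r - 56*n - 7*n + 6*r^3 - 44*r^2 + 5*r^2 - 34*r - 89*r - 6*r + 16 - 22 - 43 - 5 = n^2*(45 - 5*r) + n*(-r^2 + 16*r - 63) + 6*r^3 - 39*r^2 - 129*r - 54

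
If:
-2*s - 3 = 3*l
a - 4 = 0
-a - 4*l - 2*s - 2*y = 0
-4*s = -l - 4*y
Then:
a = 4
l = -4/5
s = -3/10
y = -1/10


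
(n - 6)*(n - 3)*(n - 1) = n^3 - 10*n^2 + 27*n - 18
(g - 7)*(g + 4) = g^2 - 3*g - 28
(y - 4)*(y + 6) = y^2 + 2*y - 24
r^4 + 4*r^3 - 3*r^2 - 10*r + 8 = (r - 1)^2*(r + 2)*(r + 4)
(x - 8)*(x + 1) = x^2 - 7*x - 8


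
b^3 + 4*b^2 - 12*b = b*(b - 2)*(b + 6)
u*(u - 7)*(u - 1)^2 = u^4 - 9*u^3 + 15*u^2 - 7*u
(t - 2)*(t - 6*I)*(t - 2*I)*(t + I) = t^4 - 2*t^3 - 7*I*t^3 - 4*t^2 + 14*I*t^2 + 8*t - 12*I*t + 24*I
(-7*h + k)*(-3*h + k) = 21*h^2 - 10*h*k + k^2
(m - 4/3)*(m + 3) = m^2 + 5*m/3 - 4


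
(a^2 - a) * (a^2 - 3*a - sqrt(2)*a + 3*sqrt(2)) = a^4 - 4*a^3 - sqrt(2)*a^3 + 3*a^2 + 4*sqrt(2)*a^2 - 3*sqrt(2)*a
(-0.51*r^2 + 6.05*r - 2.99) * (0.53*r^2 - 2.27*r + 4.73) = -0.2703*r^4 + 4.3642*r^3 - 17.7305*r^2 + 35.4038*r - 14.1427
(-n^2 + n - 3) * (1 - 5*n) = 5*n^3 - 6*n^2 + 16*n - 3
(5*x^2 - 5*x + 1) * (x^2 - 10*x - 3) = 5*x^4 - 55*x^3 + 36*x^2 + 5*x - 3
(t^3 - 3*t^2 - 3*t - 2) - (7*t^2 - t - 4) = t^3 - 10*t^2 - 2*t + 2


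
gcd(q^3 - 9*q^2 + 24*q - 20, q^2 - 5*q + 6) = q - 2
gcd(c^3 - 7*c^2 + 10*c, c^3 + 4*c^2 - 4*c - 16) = c - 2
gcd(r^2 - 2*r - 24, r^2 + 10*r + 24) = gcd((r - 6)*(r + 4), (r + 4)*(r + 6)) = r + 4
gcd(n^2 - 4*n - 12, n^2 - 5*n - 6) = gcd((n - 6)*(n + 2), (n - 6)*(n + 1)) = n - 6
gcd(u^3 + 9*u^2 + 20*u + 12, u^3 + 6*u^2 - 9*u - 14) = u + 1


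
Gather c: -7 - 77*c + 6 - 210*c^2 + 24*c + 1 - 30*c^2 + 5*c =-240*c^2 - 48*c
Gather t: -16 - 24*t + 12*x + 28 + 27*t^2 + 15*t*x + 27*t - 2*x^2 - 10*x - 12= 27*t^2 + t*(15*x + 3) - 2*x^2 + 2*x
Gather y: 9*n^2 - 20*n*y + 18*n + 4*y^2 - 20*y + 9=9*n^2 + 18*n + 4*y^2 + y*(-20*n - 20) + 9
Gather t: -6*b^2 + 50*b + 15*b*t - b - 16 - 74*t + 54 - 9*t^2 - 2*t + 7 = -6*b^2 + 49*b - 9*t^2 + t*(15*b - 76) + 45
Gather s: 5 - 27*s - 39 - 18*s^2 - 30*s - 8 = -18*s^2 - 57*s - 42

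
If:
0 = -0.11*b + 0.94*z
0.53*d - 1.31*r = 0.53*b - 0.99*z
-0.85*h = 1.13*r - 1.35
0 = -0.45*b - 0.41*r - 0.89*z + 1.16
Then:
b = 8.54545454545454*z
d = 6.99309710078233 - 21.8703091662134*z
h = 15.3545584974566*z - 2.17302725968436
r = 2.82926829268293 - 11.549889135255*z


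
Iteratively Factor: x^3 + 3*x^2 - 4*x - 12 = (x + 3)*(x^2 - 4) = (x + 2)*(x + 3)*(x - 2)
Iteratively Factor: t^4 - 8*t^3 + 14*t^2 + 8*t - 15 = (t - 1)*(t^3 - 7*t^2 + 7*t + 15) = (t - 5)*(t - 1)*(t^2 - 2*t - 3) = (t - 5)*(t - 1)*(t + 1)*(t - 3)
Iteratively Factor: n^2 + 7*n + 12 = (n + 4)*(n + 3)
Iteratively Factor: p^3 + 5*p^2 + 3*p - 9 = (p + 3)*(p^2 + 2*p - 3) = (p + 3)^2*(p - 1)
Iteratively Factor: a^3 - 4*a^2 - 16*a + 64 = (a - 4)*(a^2 - 16) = (a - 4)^2*(a + 4)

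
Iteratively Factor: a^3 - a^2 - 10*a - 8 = (a - 4)*(a^2 + 3*a + 2) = (a - 4)*(a + 2)*(a + 1)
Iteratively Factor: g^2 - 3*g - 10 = (g + 2)*(g - 5)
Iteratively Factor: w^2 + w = (w + 1)*(w)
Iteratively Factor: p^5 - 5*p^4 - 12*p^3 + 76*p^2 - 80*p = (p - 2)*(p^4 - 3*p^3 - 18*p^2 + 40*p) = (p - 5)*(p - 2)*(p^3 + 2*p^2 - 8*p) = (p - 5)*(p - 2)^2*(p^2 + 4*p) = (p - 5)*(p - 2)^2*(p + 4)*(p)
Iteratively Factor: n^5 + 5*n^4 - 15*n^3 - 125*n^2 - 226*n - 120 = (n - 5)*(n^4 + 10*n^3 + 35*n^2 + 50*n + 24) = (n - 5)*(n + 3)*(n^3 + 7*n^2 + 14*n + 8) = (n - 5)*(n + 1)*(n + 3)*(n^2 + 6*n + 8) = (n - 5)*(n + 1)*(n + 2)*(n + 3)*(n + 4)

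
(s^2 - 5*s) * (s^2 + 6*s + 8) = s^4 + s^3 - 22*s^2 - 40*s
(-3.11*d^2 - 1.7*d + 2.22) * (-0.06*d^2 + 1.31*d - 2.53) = 0.1866*d^4 - 3.9721*d^3 + 5.5081*d^2 + 7.2092*d - 5.6166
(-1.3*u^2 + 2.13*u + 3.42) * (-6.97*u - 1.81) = 9.061*u^3 - 12.4931*u^2 - 27.6927*u - 6.1902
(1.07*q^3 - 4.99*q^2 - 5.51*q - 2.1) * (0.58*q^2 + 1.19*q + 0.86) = 0.6206*q^5 - 1.6209*q^4 - 8.2137*q^3 - 12.0663*q^2 - 7.2376*q - 1.806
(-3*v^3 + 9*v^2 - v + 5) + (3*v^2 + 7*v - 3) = -3*v^3 + 12*v^2 + 6*v + 2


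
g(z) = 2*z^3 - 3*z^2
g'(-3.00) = 72.00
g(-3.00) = -81.00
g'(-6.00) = 252.00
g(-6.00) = -540.00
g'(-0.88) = 9.93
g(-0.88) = -3.69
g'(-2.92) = 68.68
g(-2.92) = -75.37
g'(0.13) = -0.68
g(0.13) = -0.05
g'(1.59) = 5.63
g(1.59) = 0.46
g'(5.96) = 177.37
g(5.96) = 316.85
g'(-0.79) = 8.48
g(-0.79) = -2.86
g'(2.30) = 17.94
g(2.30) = 8.46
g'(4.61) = 99.85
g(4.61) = 132.19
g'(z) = 6*z^2 - 6*z = 6*z*(z - 1)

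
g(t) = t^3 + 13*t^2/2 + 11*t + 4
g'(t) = 3*t^2 + 13*t + 11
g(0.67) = 14.59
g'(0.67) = 21.06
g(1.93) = 56.63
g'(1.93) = 47.26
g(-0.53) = -0.15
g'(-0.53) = 4.95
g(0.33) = 8.37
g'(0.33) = 15.62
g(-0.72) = -0.92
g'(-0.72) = 3.20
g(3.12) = 131.96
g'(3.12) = 80.76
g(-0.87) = -1.31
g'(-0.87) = 1.96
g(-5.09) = -15.46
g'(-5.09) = 22.55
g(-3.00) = 2.50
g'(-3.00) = -1.00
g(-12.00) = -920.00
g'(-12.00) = 287.00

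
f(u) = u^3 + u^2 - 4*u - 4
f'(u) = 3*u^2 + 2*u - 4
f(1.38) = -4.99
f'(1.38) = 4.47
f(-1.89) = 0.38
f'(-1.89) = 2.94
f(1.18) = -5.68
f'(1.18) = 2.54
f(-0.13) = -3.47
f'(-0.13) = -4.21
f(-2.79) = -6.77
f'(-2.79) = 13.77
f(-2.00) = 0.00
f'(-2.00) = 4.00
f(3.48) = 36.33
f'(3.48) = 39.29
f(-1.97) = 0.12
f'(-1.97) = 3.70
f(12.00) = 1820.00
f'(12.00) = 452.00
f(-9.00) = -616.00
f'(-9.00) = 221.00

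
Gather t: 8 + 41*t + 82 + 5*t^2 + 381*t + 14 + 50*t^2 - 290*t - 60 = 55*t^2 + 132*t + 44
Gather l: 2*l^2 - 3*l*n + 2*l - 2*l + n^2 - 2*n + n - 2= 2*l^2 - 3*l*n + n^2 - n - 2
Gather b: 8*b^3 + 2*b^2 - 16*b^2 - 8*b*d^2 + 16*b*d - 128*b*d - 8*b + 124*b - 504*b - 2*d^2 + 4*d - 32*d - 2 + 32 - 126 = 8*b^3 - 14*b^2 + b*(-8*d^2 - 112*d - 388) - 2*d^2 - 28*d - 96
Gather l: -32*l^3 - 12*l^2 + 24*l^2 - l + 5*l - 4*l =-32*l^3 + 12*l^2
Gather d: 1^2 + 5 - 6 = 0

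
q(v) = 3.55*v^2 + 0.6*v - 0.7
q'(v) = 7.1*v + 0.6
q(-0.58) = 0.15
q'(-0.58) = -3.52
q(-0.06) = -0.72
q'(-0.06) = 0.17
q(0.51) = 0.53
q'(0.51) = 4.22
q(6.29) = 143.53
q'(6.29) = 45.26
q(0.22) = -0.40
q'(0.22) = 2.16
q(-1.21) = 3.77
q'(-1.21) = -7.99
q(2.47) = 22.44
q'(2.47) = 18.14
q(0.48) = 0.41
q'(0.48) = 4.01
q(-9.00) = 281.45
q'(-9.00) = -63.30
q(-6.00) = 123.50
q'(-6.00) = -42.00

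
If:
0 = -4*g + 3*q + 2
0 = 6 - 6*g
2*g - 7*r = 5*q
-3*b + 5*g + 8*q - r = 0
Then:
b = 221/63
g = 1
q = 2/3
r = -4/21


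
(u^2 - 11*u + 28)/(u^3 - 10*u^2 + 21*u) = (u - 4)/(u*(u - 3))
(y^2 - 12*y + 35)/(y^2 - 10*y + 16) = (y^2 - 12*y + 35)/(y^2 - 10*y + 16)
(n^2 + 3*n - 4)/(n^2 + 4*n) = (n - 1)/n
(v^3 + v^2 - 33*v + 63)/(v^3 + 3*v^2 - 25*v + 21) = (v - 3)/(v - 1)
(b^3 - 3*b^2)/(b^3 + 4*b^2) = (b - 3)/(b + 4)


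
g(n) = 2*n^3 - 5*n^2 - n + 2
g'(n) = 6*n^2 - 10*n - 1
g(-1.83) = -25.17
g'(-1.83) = 37.39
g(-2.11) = -36.94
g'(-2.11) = 46.81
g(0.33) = 1.20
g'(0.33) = -3.65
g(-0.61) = 0.30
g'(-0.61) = 7.33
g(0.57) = 0.18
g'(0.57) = -4.75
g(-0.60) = 0.37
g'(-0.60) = 7.16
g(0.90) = -1.49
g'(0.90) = -5.14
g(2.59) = 0.62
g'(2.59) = 13.35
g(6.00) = 248.00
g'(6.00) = 155.00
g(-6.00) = -604.00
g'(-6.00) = 275.00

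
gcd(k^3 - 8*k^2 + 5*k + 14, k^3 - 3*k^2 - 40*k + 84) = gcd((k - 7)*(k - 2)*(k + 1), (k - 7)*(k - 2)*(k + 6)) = k^2 - 9*k + 14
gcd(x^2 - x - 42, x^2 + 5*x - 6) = x + 6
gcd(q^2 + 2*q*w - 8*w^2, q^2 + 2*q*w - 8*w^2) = q^2 + 2*q*w - 8*w^2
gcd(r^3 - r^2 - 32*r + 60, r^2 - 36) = r + 6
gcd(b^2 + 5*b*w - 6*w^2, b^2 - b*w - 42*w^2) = b + 6*w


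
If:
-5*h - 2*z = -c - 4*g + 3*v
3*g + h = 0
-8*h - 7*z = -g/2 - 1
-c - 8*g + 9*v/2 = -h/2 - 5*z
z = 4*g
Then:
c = -108/7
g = 2/7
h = -6/7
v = -86/21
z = 8/7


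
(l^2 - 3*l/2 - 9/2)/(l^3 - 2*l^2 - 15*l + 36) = (l + 3/2)/(l^2 + l - 12)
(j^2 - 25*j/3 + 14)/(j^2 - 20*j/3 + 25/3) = (3*j^2 - 25*j + 42)/(3*j^2 - 20*j + 25)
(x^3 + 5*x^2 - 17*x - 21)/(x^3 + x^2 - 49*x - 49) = (x - 3)/(x - 7)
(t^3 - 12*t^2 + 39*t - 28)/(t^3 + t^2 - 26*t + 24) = (t - 7)/(t + 6)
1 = 1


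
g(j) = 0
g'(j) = 0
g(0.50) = 0.00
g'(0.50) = 0.00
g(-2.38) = 0.00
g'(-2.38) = 0.00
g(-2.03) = 0.00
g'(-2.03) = 0.00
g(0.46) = 0.00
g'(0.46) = 0.00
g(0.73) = 0.00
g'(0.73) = 0.00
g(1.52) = 0.00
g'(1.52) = 0.00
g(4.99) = 0.00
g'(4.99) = 0.00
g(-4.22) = 0.00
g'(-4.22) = 0.00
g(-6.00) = 0.00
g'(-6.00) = 0.00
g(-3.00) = 0.00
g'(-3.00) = 0.00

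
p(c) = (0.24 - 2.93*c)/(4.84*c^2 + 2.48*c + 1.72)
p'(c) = (0.24 - 2.93*c)*(-9.68*c - 2.48)/(4.84*c^2 + 2.48*c + 1.72)^2 - 2.93/(4.84*c^2 + 2.48*c + 1.72)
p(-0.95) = 0.81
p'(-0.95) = 0.67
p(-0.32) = 0.83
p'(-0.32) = -1.70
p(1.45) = -0.26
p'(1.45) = 0.09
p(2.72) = -0.17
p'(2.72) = 0.05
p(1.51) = -0.25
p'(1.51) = 0.09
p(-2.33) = 0.32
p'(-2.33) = 0.16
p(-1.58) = 0.49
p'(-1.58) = 0.34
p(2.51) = -0.19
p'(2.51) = 0.05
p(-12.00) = 0.05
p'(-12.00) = 0.00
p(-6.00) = 0.11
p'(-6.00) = 0.02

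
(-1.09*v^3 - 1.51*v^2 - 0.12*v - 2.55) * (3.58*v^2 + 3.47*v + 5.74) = -3.9022*v^5 - 9.1881*v^4 - 11.9259*v^3 - 18.2128*v^2 - 9.5373*v - 14.637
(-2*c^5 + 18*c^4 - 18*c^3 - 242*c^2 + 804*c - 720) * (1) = -2*c^5 + 18*c^4 - 18*c^3 - 242*c^2 + 804*c - 720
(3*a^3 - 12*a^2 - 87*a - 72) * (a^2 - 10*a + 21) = 3*a^5 - 42*a^4 + 96*a^3 + 546*a^2 - 1107*a - 1512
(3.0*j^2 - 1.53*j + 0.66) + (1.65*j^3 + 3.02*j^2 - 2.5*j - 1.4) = 1.65*j^3 + 6.02*j^2 - 4.03*j - 0.74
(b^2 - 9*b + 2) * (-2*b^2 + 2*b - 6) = -2*b^4 + 20*b^3 - 28*b^2 + 58*b - 12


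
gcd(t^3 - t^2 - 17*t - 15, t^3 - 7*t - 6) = t + 1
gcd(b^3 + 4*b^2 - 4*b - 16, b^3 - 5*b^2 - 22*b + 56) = b^2 + 2*b - 8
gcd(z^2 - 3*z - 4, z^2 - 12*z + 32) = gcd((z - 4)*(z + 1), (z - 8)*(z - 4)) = z - 4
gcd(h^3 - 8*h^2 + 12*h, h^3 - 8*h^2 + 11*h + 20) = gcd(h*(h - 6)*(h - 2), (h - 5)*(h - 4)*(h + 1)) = 1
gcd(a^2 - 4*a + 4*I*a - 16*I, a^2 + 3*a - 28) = a - 4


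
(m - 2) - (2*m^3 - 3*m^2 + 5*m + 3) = -2*m^3 + 3*m^2 - 4*m - 5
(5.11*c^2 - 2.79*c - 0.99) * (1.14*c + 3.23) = 5.8254*c^3 + 13.3247*c^2 - 10.1403*c - 3.1977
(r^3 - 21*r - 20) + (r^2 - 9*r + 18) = r^3 + r^2 - 30*r - 2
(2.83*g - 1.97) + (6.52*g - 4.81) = 9.35*g - 6.78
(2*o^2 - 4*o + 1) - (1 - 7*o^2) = 9*o^2 - 4*o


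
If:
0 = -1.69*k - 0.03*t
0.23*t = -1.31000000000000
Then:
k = 0.10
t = -5.70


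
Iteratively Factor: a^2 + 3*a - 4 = (a - 1)*(a + 4)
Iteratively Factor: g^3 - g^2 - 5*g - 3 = (g + 1)*(g^2 - 2*g - 3) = (g - 3)*(g + 1)*(g + 1)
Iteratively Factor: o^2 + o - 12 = (o + 4)*(o - 3)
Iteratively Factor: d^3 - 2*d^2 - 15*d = (d)*(d^2 - 2*d - 15) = d*(d + 3)*(d - 5)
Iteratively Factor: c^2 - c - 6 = (c - 3)*(c + 2)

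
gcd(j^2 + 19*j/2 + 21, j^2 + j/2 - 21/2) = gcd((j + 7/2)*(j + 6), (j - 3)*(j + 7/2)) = j + 7/2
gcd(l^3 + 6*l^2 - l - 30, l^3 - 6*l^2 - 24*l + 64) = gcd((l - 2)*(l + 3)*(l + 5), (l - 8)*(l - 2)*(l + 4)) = l - 2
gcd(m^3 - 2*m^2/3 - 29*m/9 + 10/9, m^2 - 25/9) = m + 5/3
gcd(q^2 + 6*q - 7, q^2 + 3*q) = 1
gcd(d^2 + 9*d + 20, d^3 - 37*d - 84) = d + 4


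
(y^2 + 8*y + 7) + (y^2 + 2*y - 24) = 2*y^2 + 10*y - 17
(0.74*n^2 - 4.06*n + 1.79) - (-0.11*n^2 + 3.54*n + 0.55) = 0.85*n^2 - 7.6*n + 1.24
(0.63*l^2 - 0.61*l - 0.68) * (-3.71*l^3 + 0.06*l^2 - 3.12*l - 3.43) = -2.3373*l^5 + 2.3009*l^4 + 0.5206*l^3 - 0.2985*l^2 + 4.2139*l + 2.3324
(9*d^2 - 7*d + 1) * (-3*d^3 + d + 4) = -27*d^5 + 21*d^4 + 6*d^3 + 29*d^2 - 27*d + 4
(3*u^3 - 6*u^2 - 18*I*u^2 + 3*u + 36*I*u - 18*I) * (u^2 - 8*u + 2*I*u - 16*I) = 3*u^5 - 30*u^4 - 12*I*u^4 + 87*u^3 + 120*I*u^3 - 384*u^2 - 204*I*u^2 + 612*u + 96*I*u - 288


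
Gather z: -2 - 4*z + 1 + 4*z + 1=0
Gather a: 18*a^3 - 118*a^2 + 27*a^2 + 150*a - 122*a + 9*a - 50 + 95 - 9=18*a^3 - 91*a^2 + 37*a + 36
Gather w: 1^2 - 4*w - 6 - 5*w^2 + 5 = -5*w^2 - 4*w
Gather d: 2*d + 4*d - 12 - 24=6*d - 36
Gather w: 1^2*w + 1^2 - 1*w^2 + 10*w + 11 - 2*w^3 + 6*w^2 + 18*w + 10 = -2*w^3 + 5*w^2 + 29*w + 22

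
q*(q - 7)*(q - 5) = q^3 - 12*q^2 + 35*q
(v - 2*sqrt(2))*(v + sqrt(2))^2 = v^3 - 6*v - 4*sqrt(2)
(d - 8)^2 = d^2 - 16*d + 64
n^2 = n^2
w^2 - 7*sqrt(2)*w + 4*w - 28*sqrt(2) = (w + 4)*(w - 7*sqrt(2))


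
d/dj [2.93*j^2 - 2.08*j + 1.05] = 5.86*j - 2.08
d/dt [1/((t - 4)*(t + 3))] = (1 - 2*t)/(t^4 - 2*t^3 - 23*t^2 + 24*t + 144)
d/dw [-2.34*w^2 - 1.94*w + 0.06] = -4.68*w - 1.94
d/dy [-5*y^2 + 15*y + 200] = 15 - 10*y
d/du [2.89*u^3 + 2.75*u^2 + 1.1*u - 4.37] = 8.67*u^2 + 5.5*u + 1.1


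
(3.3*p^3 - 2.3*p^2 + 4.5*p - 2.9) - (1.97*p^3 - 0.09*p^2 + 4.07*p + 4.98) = 1.33*p^3 - 2.21*p^2 + 0.43*p - 7.88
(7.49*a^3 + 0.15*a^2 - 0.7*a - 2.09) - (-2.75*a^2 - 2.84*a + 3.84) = 7.49*a^3 + 2.9*a^2 + 2.14*a - 5.93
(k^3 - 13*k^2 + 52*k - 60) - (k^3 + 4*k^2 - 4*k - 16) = -17*k^2 + 56*k - 44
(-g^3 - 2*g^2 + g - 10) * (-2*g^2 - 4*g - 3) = 2*g^5 + 8*g^4 + 9*g^3 + 22*g^2 + 37*g + 30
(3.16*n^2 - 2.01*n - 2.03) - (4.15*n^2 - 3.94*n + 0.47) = -0.99*n^2 + 1.93*n - 2.5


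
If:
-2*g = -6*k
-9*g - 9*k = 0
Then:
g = 0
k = 0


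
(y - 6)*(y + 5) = y^2 - y - 30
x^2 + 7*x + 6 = (x + 1)*(x + 6)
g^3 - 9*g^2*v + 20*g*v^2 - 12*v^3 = (g - 6*v)*(g - 2*v)*(g - v)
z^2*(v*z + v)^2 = v^2*z^4 + 2*v^2*z^3 + v^2*z^2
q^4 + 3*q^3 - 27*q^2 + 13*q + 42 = (q - 3)*(q - 2)*(q + 1)*(q + 7)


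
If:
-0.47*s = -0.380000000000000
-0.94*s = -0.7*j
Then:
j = 1.09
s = 0.81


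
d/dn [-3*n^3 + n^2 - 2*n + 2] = -9*n^2 + 2*n - 2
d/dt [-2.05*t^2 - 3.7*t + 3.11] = -4.1*t - 3.7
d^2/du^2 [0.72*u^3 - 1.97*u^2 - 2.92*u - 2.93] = 4.32*u - 3.94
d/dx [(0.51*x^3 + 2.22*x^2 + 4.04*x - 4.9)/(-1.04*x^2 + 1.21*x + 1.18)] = (-0.5304*x^4 + 1.2342*x^3 + 8.6932*x^2 - 4.9528*x + 10.6962)/(1.0816*x^4 - 2.5168*x^3 - 0.9903*x^2 + 2.8556*x + 1.3924)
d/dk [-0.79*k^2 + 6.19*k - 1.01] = 6.19 - 1.58*k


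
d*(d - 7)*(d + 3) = d^3 - 4*d^2 - 21*d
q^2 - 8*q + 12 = (q - 6)*(q - 2)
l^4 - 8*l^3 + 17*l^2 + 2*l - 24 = (l - 4)*(l - 3)*(l - 2)*(l + 1)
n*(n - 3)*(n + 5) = n^3 + 2*n^2 - 15*n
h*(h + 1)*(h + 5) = h^3 + 6*h^2 + 5*h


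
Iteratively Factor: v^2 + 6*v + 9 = (v + 3)*(v + 3)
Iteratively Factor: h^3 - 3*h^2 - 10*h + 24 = (h + 3)*(h^2 - 6*h + 8) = (h - 4)*(h + 3)*(h - 2)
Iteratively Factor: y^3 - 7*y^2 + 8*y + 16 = (y - 4)*(y^2 - 3*y - 4) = (y - 4)^2*(y + 1)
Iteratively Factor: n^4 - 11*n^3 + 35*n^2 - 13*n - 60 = (n - 4)*(n^3 - 7*n^2 + 7*n + 15) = (n - 4)*(n + 1)*(n^2 - 8*n + 15) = (n - 5)*(n - 4)*(n + 1)*(n - 3)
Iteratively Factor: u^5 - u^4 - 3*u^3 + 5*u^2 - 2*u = (u - 1)*(u^4 - 3*u^2 + 2*u) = (u - 1)^2*(u^3 + u^2 - 2*u) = (u - 1)^3*(u^2 + 2*u) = u*(u - 1)^3*(u + 2)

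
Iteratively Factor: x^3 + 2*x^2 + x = (x)*(x^2 + 2*x + 1) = x*(x + 1)*(x + 1)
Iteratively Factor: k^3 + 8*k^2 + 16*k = (k + 4)*(k^2 + 4*k) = k*(k + 4)*(k + 4)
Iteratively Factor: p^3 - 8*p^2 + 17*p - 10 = (p - 5)*(p^2 - 3*p + 2) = (p - 5)*(p - 2)*(p - 1)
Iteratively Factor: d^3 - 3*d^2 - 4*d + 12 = (d + 2)*(d^2 - 5*d + 6) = (d - 3)*(d + 2)*(d - 2)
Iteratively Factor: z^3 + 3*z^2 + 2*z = (z + 2)*(z^2 + z) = (z + 1)*(z + 2)*(z)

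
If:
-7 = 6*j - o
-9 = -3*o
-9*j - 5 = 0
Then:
No Solution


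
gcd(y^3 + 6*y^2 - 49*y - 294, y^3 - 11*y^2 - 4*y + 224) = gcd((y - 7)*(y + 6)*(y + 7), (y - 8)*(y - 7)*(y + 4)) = y - 7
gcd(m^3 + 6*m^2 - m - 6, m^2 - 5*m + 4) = m - 1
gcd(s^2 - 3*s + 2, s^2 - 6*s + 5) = s - 1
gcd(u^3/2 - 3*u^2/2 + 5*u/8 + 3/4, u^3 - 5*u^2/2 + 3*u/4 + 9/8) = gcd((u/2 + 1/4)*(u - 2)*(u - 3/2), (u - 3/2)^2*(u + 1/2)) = u^2 - u - 3/4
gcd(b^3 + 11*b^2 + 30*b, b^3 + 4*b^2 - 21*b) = b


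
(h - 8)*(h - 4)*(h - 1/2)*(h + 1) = h^4 - 23*h^3/2 + 51*h^2/2 + 22*h - 16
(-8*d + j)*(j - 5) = -8*d*j + 40*d + j^2 - 5*j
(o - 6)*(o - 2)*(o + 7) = o^3 - o^2 - 44*o + 84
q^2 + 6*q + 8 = (q + 2)*(q + 4)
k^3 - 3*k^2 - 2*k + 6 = (k - 3)*(k - sqrt(2))*(k + sqrt(2))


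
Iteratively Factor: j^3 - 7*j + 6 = (j + 3)*(j^2 - 3*j + 2) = (j - 1)*(j + 3)*(j - 2)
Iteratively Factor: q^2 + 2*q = (q)*(q + 2)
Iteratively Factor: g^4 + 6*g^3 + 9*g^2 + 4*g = (g + 1)*(g^3 + 5*g^2 + 4*g) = (g + 1)*(g + 4)*(g^2 + g) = g*(g + 1)*(g + 4)*(g + 1)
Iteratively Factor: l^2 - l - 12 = (l + 3)*(l - 4)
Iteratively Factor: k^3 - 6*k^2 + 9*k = (k - 3)*(k^2 - 3*k) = k*(k - 3)*(k - 3)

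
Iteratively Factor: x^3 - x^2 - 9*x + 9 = (x - 3)*(x^2 + 2*x - 3) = (x - 3)*(x + 3)*(x - 1)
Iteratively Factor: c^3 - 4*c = (c)*(c^2 - 4) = c*(c + 2)*(c - 2)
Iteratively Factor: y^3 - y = (y + 1)*(y^2 - y) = (y - 1)*(y + 1)*(y)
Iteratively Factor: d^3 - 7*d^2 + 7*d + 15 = (d + 1)*(d^2 - 8*d + 15) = (d - 5)*(d + 1)*(d - 3)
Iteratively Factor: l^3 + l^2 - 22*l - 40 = (l + 2)*(l^2 - l - 20) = (l + 2)*(l + 4)*(l - 5)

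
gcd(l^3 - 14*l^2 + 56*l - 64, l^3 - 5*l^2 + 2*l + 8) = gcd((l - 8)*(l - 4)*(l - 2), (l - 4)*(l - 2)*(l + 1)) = l^2 - 6*l + 8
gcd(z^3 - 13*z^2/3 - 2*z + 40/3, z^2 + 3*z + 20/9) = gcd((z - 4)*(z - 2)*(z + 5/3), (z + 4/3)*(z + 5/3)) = z + 5/3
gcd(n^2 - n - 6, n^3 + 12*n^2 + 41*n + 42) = n + 2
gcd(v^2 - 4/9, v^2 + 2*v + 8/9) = v + 2/3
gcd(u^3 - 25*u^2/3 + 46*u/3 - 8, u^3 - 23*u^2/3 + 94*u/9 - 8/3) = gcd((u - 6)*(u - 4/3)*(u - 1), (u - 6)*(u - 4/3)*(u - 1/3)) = u^2 - 22*u/3 + 8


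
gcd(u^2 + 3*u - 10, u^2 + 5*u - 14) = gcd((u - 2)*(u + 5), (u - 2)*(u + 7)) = u - 2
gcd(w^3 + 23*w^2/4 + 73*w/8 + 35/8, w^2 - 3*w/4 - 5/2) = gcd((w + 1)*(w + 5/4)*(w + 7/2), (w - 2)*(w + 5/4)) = w + 5/4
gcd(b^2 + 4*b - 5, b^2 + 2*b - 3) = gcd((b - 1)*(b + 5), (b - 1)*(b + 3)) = b - 1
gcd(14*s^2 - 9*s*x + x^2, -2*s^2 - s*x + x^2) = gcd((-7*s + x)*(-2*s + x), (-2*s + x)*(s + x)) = -2*s + x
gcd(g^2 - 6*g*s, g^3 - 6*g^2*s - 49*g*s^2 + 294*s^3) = -g + 6*s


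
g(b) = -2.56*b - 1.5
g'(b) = -2.56000000000000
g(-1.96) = 3.52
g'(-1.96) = -2.56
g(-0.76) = 0.45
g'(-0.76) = -2.56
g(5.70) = -16.09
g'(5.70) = -2.56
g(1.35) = -4.96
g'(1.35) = -2.56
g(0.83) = -3.62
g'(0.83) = -2.56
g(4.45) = -12.89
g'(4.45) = -2.56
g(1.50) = -5.34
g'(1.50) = -2.56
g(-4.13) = 9.07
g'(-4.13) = -2.56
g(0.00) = -1.50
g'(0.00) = -2.56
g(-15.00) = 36.90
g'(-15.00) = -2.56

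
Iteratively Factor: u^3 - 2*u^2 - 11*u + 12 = (u + 3)*(u^2 - 5*u + 4) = (u - 1)*(u + 3)*(u - 4)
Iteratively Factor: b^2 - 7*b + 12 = (b - 3)*(b - 4)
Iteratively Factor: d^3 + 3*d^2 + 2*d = (d + 1)*(d^2 + 2*d) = (d + 1)*(d + 2)*(d)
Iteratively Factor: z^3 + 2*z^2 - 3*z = (z)*(z^2 + 2*z - 3) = z*(z - 1)*(z + 3)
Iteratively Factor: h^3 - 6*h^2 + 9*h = (h - 3)*(h^2 - 3*h) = (h - 3)^2*(h)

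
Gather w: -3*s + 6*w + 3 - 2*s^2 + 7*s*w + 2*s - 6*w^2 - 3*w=-2*s^2 - s - 6*w^2 + w*(7*s + 3) + 3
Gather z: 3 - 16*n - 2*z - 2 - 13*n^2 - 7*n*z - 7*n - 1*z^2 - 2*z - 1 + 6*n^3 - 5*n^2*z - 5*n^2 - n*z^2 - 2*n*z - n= 6*n^3 - 18*n^2 - 24*n + z^2*(-n - 1) + z*(-5*n^2 - 9*n - 4)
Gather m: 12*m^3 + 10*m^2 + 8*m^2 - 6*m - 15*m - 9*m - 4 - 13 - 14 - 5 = 12*m^3 + 18*m^2 - 30*m - 36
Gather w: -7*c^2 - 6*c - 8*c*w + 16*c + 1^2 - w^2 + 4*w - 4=-7*c^2 + 10*c - w^2 + w*(4 - 8*c) - 3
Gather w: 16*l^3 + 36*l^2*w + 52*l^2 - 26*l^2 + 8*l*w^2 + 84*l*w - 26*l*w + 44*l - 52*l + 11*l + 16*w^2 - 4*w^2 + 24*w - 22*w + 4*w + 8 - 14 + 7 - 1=16*l^3 + 26*l^2 + 3*l + w^2*(8*l + 12) + w*(36*l^2 + 58*l + 6)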